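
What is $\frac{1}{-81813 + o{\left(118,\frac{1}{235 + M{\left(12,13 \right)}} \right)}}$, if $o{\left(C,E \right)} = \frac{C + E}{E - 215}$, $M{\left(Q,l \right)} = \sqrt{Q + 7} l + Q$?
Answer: $- \frac{24285955103939}{1986920174702065838} - \frac{481 \sqrt{19}}{1986920174702065838} \approx -1.2223 \cdot 10^{-5}$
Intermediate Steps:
$M{\left(Q,l \right)} = Q + l \sqrt{7 + Q}$ ($M{\left(Q,l \right)} = \sqrt{7 + Q} l + Q = l \sqrt{7 + Q} + Q = Q + l \sqrt{7 + Q}$)
$o{\left(C,E \right)} = \frac{C + E}{-215 + E}$
$\frac{1}{-81813 + o{\left(118,\frac{1}{235 + M{\left(12,13 \right)}} \right)}} = \frac{1}{-81813 + \frac{118 + \frac{1}{235 + \left(12 + 13 \sqrt{7 + 12}\right)}}{-215 + \frac{1}{235 + \left(12 + 13 \sqrt{7 + 12}\right)}}} = \frac{1}{-81813 + \frac{118 + \frac{1}{235 + \left(12 + 13 \sqrt{19}\right)}}{-215 + \frac{1}{235 + \left(12 + 13 \sqrt{19}\right)}}} = \frac{1}{-81813 + \frac{118 + \frac{1}{247 + 13 \sqrt{19}}}{-215 + \frac{1}{247 + 13 \sqrt{19}}}}$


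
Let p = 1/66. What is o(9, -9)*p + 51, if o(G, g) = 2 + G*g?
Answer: 3287/66 ≈ 49.803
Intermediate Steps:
p = 1/66 ≈ 0.015152
o(9, -9)*p + 51 = (2 + 9*(-9))*(1/66) + 51 = (2 - 81)*(1/66) + 51 = -79*1/66 + 51 = -79/66 + 51 = 3287/66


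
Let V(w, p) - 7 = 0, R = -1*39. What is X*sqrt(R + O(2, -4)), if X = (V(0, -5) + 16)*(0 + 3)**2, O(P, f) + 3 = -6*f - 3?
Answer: 207*I*sqrt(21) ≈ 948.59*I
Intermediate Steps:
R = -39
V(w, p) = 7 (V(w, p) = 7 + 0 = 7)
O(P, f) = -6 - 6*f (O(P, f) = -3 + (-6*f - 3) = -3 + (-3 - 6*f) = -6 - 6*f)
X = 207 (X = (7 + 16)*(0 + 3)**2 = 23*3**2 = 23*9 = 207)
X*sqrt(R + O(2, -4)) = 207*sqrt(-39 + (-6 - 6*(-4))) = 207*sqrt(-39 + (-6 + 24)) = 207*sqrt(-39 + 18) = 207*sqrt(-21) = 207*(I*sqrt(21)) = 207*I*sqrt(21)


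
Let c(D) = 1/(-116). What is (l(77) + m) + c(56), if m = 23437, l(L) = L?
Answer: 2727623/116 ≈ 23514.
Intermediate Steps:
c(D) = -1/116
(l(77) + m) + c(56) = (77 + 23437) - 1/116 = 23514 - 1/116 = 2727623/116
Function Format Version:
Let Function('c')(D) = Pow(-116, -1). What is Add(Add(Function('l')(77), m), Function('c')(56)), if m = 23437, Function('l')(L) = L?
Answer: Rational(2727623, 116) ≈ 23514.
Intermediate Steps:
Function('c')(D) = Rational(-1, 116)
Add(Add(Function('l')(77), m), Function('c')(56)) = Add(Add(77, 23437), Rational(-1, 116)) = Add(23514, Rational(-1, 116)) = Rational(2727623, 116)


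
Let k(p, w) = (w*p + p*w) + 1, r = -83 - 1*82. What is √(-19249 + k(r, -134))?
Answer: 2*√6243 ≈ 158.03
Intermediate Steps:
r = -165 (r = -83 - 82 = -165)
k(p, w) = 1 + 2*p*w (k(p, w) = (p*w + p*w) + 1 = 2*p*w + 1 = 1 + 2*p*w)
√(-19249 + k(r, -134)) = √(-19249 + (1 + 2*(-165)*(-134))) = √(-19249 + (1 + 44220)) = √(-19249 + 44221) = √24972 = 2*√6243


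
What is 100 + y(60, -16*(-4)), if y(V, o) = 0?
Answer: 100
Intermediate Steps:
100 + y(60, -16*(-4)) = 100 + 0 = 100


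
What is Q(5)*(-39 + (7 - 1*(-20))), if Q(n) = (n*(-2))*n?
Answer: 600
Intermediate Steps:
Q(n) = -2*n**2 (Q(n) = (-2*n)*n = -2*n**2)
Q(5)*(-39 + (7 - 1*(-20))) = (-2*5**2)*(-39 + (7 - 1*(-20))) = (-2*25)*(-39 + (7 + 20)) = -50*(-39 + 27) = -50*(-12) = 600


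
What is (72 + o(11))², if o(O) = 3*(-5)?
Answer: 3249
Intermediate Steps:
o(O) = -15
(72 + o(11))² = (72 - 15)² = 57² = 3249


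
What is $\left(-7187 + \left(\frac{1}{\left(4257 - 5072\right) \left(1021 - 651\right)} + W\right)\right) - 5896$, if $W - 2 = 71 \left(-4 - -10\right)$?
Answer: $- \frac{3816115251}{301550} \approx -12655.0$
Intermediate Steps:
$W = 428$ ($W = 2 + 71 \left(-4 - -10\right) = 2 + 71 \left(-4 + 10\right) = 2 + 71 \cdot 6 = 2 + 426 = 428$)
$\left(-7187 + \left(\frac{1}{\left(4257 - 5072\right) \left(1021 - 651\right)} + W\right)\right) - 5896 = \left(-7187 + \left(\frac{1}{\left(4257 - 5072\right) \left(1021 - 651\right)} + 428\right)\right) - 5896 = \left(-7187 + \left(\frac{1}{\left(-815\right) 370} + 428\right)\right) - 5896 = \left(-7187 + \left(\frac{1}{-301550} + 428\right)\right) - 5896 = \left(-7187 + \left(- \frac{1}{301550} + 428\right)\right) - 5896 = \left(-7187 + \frac{129063399}{301550}\right) - 5896 = - \frac{2038176451}{301550} - 5896 = - \frac{3816115251}{301550}$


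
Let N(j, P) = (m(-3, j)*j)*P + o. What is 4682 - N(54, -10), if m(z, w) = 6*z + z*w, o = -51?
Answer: -92467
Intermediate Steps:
m(z, w) = 6*z + w*z
N(j, P) = -51 + P*j*(-18 - 3*j) (N(j, P) = ((-3*(6 + j))*j)*P - 51 = ((-18 - 3*j)*j)*P - 51 = (j*(-18 - 3*j))*P - 51 = P*j*(-18 - 3*j) - 51 = -51 + P*j*(-18 - 3*j))
4682 - N(54, -10) = 4682 - (-51 + 3*(-10)*54*(-6 - 1*54)) = 4682 - (-51 + 3*(-10)*54*(-6 - 54)) = 4682 - (-51 + 3*(-10)*54*(-60)) = 4682 - (-51 + 97200) = 4682 - 1*97149 = 4682 - 97149 = -92467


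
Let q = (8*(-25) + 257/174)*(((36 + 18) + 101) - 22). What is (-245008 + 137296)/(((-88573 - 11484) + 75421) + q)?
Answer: 1703808/807353 ≈ 2.1104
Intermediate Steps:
q = -4594219/174 (q = (-200 + 257*(1/174))*((54 + 101) - 22) = (-200 + 257/174)*(155 - 22) = -34543/174*133 = -4594219/174 ≈ -26404.)
(-245008 + 137296)/(((-88573 - 11484) + 75421) + q) = (-245008 + 137296)/(((-88573 - 11484) + 75421) - 4594219/174) = -107712/((-100057 + 75421) - 4594219/174) = -107712/(-24636 - 4594219/174) = -107712/(-8880883/174) = -107712*(-174/8880883) = 1703808/807353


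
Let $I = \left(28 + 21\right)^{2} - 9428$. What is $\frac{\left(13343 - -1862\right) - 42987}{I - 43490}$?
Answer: $\frac{27782}{50517} \approx 0.54995$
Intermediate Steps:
$I = -7027$ ($I = 49^{2} - 9428 = 2401 - 9428 = -7027$)
$\frac{\left(13343 - -1862\right) - 42987}{I - 43490} = \frac{\left(13343 - -1862\right) - 42987}{-7027 - 43490} = \frac{\left(13343 + 1862\right) - 42987}{-50517} = \left(15205 - 42987\right) \left(- \frac{1}{50517}\right) = \left(-27782\right) \left(- \frac{1}{50517}\right) = \frac{27782}{50517}$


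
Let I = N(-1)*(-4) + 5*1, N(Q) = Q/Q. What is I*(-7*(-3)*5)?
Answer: 105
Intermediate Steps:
N(Q) = 1
I = 1 (I = 1*(-4) + 5*1 = -4 + 5 = 1)
I*(-7*(-3)*5) = 1*(-7*(-3)*5) = 1*(21*5) = 1*105 = 105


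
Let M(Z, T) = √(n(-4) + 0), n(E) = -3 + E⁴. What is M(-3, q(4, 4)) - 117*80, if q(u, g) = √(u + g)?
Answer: -9360 + √253 ≈ -9344.1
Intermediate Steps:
q(u, g) = √(g + u)
M(Z, T) = √253 (M(Z, T) = √((-3 + (-4)⁴) + 0) = √((-3 + 256) + 0) = √(253 + 0) = √253)
M(-3, q(4, 4)) - 117*80 = √253 - 117*80 = √253 - 9360 = -9360 + √253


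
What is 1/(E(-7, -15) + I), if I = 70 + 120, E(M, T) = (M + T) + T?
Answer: 1/153 ≈ 0.0065359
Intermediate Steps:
E(M, T) = M + 2*T
I = 190
1/(E(-7, -15) + I) = 1/((-7 + 2*(-15)) + 190) = 1/((-7 - 30) + 190) = 1/(-37 + 190) = 1/153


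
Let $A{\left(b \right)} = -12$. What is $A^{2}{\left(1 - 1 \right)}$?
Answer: $144$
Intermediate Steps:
$A^{2}{\left(1 - 1 \right)} = \left(-12\right)^{2} = 144$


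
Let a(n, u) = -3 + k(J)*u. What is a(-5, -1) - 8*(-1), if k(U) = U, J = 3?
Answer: 2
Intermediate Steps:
a(n, u) = -3 + 3*u
a(-5, -1) - 8*(-1) = (-3 + 3*(-1)) - 8*(-1) = (-3 - 3) + 8 = -6 + 8 = 2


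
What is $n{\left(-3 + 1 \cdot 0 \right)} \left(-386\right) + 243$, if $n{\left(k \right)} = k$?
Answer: $1401$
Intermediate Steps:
$n{\left(-3 + 1 \cdot 0 \right)} \left(-386\right) + 243 = \left(-3 + 1 \cdot 0\right) \left(-386\right) + 243 = \left(-3 + 0\right) \left(-386\right) + 243 = \left(-3\right) \left(-386\right) + 243 = 1158 + 243 = 1401$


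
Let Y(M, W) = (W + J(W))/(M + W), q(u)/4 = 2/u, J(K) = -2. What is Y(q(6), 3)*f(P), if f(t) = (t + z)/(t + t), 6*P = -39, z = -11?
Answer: 105/338 ≈ 0.31065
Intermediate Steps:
q(u) = 8/u (q(u) = 4*(2/u) = 8/u)
Y(M, W) = (-2 + W)/(M + W) (Y(M, W) = (W - 2)/(M + W) = (-2 + W)/(M + W))
P = -13/2 (P = (1/6)*(-39) = -13/2 ≈ -6.5000)
f(t) = (-11 + t)/(2*t) (f(t) = (t - 11)/(t + t) = (-11 + t)/((2*t)) = (-11 + t)*(1/(2*t)) = (-11 + t)/(2*t))
Y(q(6), 3)*f(P) = ((-2 + 3)/(8/6 + 3))*((-11 - 13/2)/(2*(-13/2))) = (1/(8*(1/6) + 3))*((1/2)*(-2/13)*(-35/2)) = (1/(4/3 + 3))*(35/26) = (1/(13/3))*(35/26) = ((3/13)*1)*(35/26) = (3/13)*(35/26) = 105/338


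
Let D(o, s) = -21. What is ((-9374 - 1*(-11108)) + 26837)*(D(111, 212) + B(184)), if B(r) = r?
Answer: 4657073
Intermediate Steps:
((-9374 - 1*(-11108)) + 26837)*(D(111, 212) + B(184)) = ((-9374 - 1*(-11108)) + 26837)*(-21 + 184) = ((-9374 + 11108) + 26837)*163 = (1734 + 26837)*163 = 28571*163 = 4657073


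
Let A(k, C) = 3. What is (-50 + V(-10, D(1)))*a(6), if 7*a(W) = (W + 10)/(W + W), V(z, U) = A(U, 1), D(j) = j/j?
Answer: -188/21 ≈ -8.9524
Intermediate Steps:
D(j) = 1
V(z, U) = 3
a(W) = (10 + W)/(14*W) (a(W) = ((W + 10)/(W + W))/7 = ((10 + W)/((2*W)))/7 = ((10 + W)*(1/(2*W)))/7 = ((10 + W)/(2*W))/7 = (10 + W)/(14*W))
(-50 + V(-10, D(1)))*a(6) = (-50 + 3)*((1/14)*(10 + 6)/6) = -47*16/(14*6) = -47*4/21 = -188/21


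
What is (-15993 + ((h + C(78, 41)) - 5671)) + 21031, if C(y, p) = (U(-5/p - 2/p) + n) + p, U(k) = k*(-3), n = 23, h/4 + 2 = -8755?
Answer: -1459456/41 ≈ -35597.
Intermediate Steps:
h = -35028 (h = -8 + 4*(-8755) = -8 - 35020 = -35028)
U(k) = -3*k
C(y, p) = 23 + p + 21/p (C(y, p) = (-3*(-5/p - 2/p) + 23) + p = (-(-21)/p + 23) + p = (21/p + 23) + p = (23 + 21/p) + p = 23 + p + 21/p)
(-15993 + ((h + C(78, 41)) - 5671)) + 21031 = (-15993 + ((-35028 + (23 + 41 + 21/41)) - 5671)) + 21031 = (-15993 + ((-35028 + 2645/41) - 5671)) + 21031 = (-15993 + (-1433503/41 - 5671)) + 21031 = (-15993 - 1666014/41) + 21031 = -2321727/41 + 21031 = -1459456/41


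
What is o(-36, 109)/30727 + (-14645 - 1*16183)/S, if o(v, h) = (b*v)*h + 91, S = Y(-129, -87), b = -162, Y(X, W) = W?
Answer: 334188243/891083 ≈ 375.04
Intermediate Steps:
S = -87
o(v, h) = 91 - 162*h*v (o(v, h) = (-162*v)*h + 91 = -162*h*v + 91 = 91 - 162*h*v)
o(-36, 109)/30727 + (-14645 - 1*16183)/S = (91 - 162*109*(-36))/30727 + (-14645 - 1*16183)/(-87) = (91 + 635688)*(1/30727) + (-14645 - 16183)*(-1/87) = 635779*(1/30727) - 30828*(-1/87) = 635779/30727 + 10276/29 = 334188243/891083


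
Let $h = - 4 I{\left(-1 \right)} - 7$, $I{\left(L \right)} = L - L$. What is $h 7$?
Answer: $-49$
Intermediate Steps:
$I{\left(L \right)} = 0$
$h = -7$ ($h = \left(-4\right) 0 - 7 = 0 - 7 = -7$)
$h 7 = \left(-7\right) 7 = -49$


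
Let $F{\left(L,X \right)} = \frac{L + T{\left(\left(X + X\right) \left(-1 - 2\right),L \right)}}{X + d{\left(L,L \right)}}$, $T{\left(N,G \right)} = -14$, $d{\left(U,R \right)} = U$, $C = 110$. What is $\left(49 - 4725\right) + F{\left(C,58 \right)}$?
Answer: $- \frac{32728}{7} \approx -4675.4$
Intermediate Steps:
$F{\left(L,X \right)} = \frac{-14 + L}{L + X}$ ($F{\left(L,X \right)} = \frac{L - 14}{X + L} = \frac{-14 + L}{L + X}$)
$\left(49 - 4725\right) + F{\left(C,58 \right)} = \left(49 - 4725\right) + \frac{-14 + 110}{110 + 58} = \left(49 - 4725\right) + \frac{1}{168} \cdot 96 = -4676 + \frac{1}{168} \cdot 96 = -4676 + \frac{4}{7} = - \frac{32728}{7}$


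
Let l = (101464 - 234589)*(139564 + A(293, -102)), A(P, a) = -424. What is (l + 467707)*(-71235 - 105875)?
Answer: 3280527908288230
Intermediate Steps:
l = -18523012500 (l = (101464 - 234589)*(139564 - 424) = -133125*139140 = -18523012500)
(l + 467707)*(-71235 - 105875) = (-18523012500 + 467707)*(-71235 - 105875) = -18522544793*(-177110) = 3280527908288230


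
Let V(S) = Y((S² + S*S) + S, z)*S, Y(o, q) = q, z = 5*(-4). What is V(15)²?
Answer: 90000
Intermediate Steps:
z = -20
V(S) = -20*S
V(15)² = (-20*15)² = (-300)² = 90000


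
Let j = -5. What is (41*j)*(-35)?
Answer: 7175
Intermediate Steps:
(41*j)*(-35) = (41*(-5))*(-35) = -205*(-35) = 7175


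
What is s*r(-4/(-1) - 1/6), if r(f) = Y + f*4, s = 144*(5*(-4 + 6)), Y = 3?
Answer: 26400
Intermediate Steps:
s = 1440 (s = 144*(5*2) = 144*10 = 1440)
r(f) = 3 + 4*f (r(f) = 3 + f*4 = 3 + 4*f)
s*r(-4/(-1) - 1/6) = 1440*(3 + 4*(-4/(-1) - 1/6)) = 1440*(3 + 4*(-4*(-1) - 1*⅙)) = 1440*(3 + 4*(4 - ⅙)) = 1440*(3 + 4*(23/6)) = 1440*(3 + 46/3) = 1440*(55/3) = 26400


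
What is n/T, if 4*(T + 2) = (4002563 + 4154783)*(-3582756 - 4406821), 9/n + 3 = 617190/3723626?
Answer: 1861813/9553102219232854350 ≈ 1.9489e-13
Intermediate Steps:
n = -1861813/586316 (n = 9/(-3 + 617190/3723626) = 9/(-3 + 617190*(1/3723626)) = 9/(-3 + 308595/1861813) = 9/(-5276844/1861813) = 9*(-1861813/5276844) = -1861813/586316 ≈ -3.1754)
T = -32586871991325/2 (T = -2 + ((4002563 + 4154783)*(-3582756 - 4406821))/4 = -2 + (8157346*(-7989577))/4 = -2 + (¼)*(-65173743982642) = -2 - 32586871991321/2 = -32586871991325/2 ≈ -1.6293e+13)
n/T = -1861813/(586316*(-32586871991325/2)) = -1861813/586316*(-2/32586871991325) = 1861813/9553102219232854350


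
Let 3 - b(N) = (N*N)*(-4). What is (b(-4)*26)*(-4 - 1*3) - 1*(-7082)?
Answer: -5112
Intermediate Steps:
b(N) = 3 + 4*N² (b(N) = 3 - N*N*(-4) = 3 - N²*(-4) = 3 - (-4)*N² = 3 + 4*N²)
(b(-4)*26)*(-4 - 1*3) - 1*(-7082) = ((3 + 4*(-4)²)*26)*(-4 - 1*3) - 1*(-7082) = ((3 + 4*16)*26)*(-4 - 3) + 7082 = ((3 + 64)*26)*(-7) + 7082 = (67*26)*(-7) + 7082 = 1742*(-7) + 7082 = -12194 + 7082 = -5112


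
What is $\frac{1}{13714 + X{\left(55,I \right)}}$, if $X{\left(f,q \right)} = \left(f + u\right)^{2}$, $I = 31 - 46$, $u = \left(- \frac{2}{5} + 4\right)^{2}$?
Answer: $\frac{625}{11457851} \approx 5.4548 \cdot 10^{-5}$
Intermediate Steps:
$u = \frac{324}{25}$ ($u = \left(\left(-2\right) \frac{1}{5} + 4\right)^{2} = \left(- \frac{2}{5} + 4\right)^{2} = \left(\frac{18}{5}\right)^{2} = \frac{324}{25} \approx 12.96$)
$I = -15$
$X{\left(f,q \right)} = \left(\frac{324}{25} + f\right)^{2}$ ($X{\left(f,q \right)} = \left(f + \frac{324}{25}\right)^{2} = \left(\frac{324}{25} + f\right)^{2}$)
$\frac{1}{13714 + X{\left(55,I \right)}} = \frac{1}{13714 + \frac{\left(324 + 25 \cdot 55\right)^{2}}{625}} = \frac{1}{13714 + \frac{\left(324 + 1375\right)^{2}}{625}} = \frac{1}{13714 + \frac{1699^{2}}{625}} = \frac{1}{13714 + \frac{1}{625} \cdot 2886601} = \frac{1}{13714 + \frac{2886601}{625}} = \frac{1}{\frac{11457851}{625}} = \frac{625}{11457851}$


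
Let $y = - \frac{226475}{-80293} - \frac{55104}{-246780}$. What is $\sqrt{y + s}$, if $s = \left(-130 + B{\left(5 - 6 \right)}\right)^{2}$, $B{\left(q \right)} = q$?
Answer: $\frac{2 \sqrt{1299959772550404159970}}{550408515} \approx 131.01$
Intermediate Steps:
$s = 17161$ ($s = \left(-130 + \left(5 - 6\right)\right)^{2} = \left(-130 - 1\right)^{2} = \left(-131\right)^{2} = 17161$)
$y = \frac{5026163831}{1651225545}$ ($y = \left(-226475\right) \left(- \frac{1}{80293}\right) - - \frac{4592}{20565} = \frac{226475}{80293} + \frac{4592}{20565} = \frac{5026163831}{1651225545} \approx 3.0439$)
$\sqrt{y + s} = \sqrt{\frac{5026163831}{1651225545} + 17161} = \sqrt{\frac{28341707741576}{1651225545}} = \frac{2 \sqrt{1299959772550404159970}}{550408515}$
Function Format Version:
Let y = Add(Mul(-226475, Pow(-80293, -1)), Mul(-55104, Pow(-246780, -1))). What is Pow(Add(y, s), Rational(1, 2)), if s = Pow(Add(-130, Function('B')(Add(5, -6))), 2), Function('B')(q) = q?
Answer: Mul(Rational(2, 550408515), Pow(1299959772550404159970, Rational(1, 2))) ≈ 131.01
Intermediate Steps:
s = 17161 (s = Pow(Add(-130, Add(5, -6)), 2) = Pow(Add(-130, -1), 2) = Pow(-131, 2) = 17161)
y = Rational(5026163831, 1651225545) (y = Add(Mul(-226475, Rational(-1, 80293)), Mul(-55104, Rational(-1, 246780))) = Add(Rational(226475, 80293), Rational(4592, 20565)) = Rational(5026163831, 1651225545) ≈ 3.0439)
Pow(Add(y, s), Rational(1, 2)) = Pow(Add(Rational(5026163831, 1651225545), 17161), Rational(1, 2)) = Pow(Rational(28341707741576, 1651225545), Rational(1, 2)) = Mul(Rational(2, 550408515), Pow(1299959772550404159970, Rational(1, 2)))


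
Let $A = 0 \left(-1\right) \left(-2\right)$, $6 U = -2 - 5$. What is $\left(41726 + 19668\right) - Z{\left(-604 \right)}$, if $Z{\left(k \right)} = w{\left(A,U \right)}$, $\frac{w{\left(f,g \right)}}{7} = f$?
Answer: $61394$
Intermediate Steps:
$U = - \frac{7}{6}$ ($U = \frac{-2 - 5}{6} = \frac{1}{6} \left(-7\right) = - \frac{7}{6} \approx -1.1667$)
$A = 0$ ($A = 0 \left(-2\right) = 0$)
$w{\left(f,g \right)} = 7 f$
$Z{\left(k \right)} = 0$ ($Z{\left(k \right)} = 7 \cdot 0 = 0$)
$\left(41726 + 19668\right) - Z{\left(-604 \right)} = \left(41726 + 19668\right) - 0 = 61394 + 0 = 61394$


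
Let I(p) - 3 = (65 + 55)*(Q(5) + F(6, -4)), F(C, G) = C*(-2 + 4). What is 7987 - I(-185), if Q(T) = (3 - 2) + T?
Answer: 5824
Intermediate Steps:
Q(T) = 1 + T
F(C, G) = 2*C (F(C, G) = C*2 = 2*C)
I(p) = 2163 (I(p) = 3 + (65 + 55)*((1 + 5) + 2*6) = 3 + 120*(6 + 12) = 3 + 120*18 = 3 + 2160 = 2163)
7987 - I(-185) = 7987 - 1*2163 = 7987 - 2163 = 5824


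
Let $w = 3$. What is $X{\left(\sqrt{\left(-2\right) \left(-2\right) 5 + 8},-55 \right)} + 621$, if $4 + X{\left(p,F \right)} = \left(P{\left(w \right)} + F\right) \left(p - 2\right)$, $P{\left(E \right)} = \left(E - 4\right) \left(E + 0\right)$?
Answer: $733 - 116 \sqrt{7} \approx 426.09$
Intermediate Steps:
$P{\left(E \right)} = E \left(-4 + E\right)$ ($P{\left(E \right)} = \left(-4 + E\right) E = E \left(-4 + E\right)$)
$X{\left(p,F \right)} = -4 + \left(-3 + F\right) \left(-2 + p\right)$ ($X{\left(p,F \right)} = -4 + \left(3 \left(-4 + 3\right) + F\right) \left(p - 2\right) = -4 + \left(3 \left(-1\right) + F\right) \left(-2 + p\right) = -4 + \left(-3 + F\right) \left(-2 + p\right)$)
$X{\left(\sqrt{\left(-2\right) \left(-2\right) 5 + 8},-55 \right)} + 621 = \left(2 - 3 \sqrt{\left(-2\right) \left(-2\right) 5 + 8} - -110 - 55 \sqrt{\left(-2\right) \left(-2\right) 5 + 8}\right) + 621 = \left(2 - 3 \sqrt{4 \cdot 5 + 8} + 110 - 55 \sqrt{4 \cdot 5 + 8}\right) + 621 = \left(2 - 3 \sqrt{20 + 8} + 110 - 55 \sqrt{20 + 8}\right) + 621 = \left(2 - 3 \sqrt{28} + 110 - 55 \sqrt{28}\right) + 621 = \left(2 - 3 \cdot 2 \sqrt{7} + 110 - 55 \cdot 2 \sqrt{7}\right) + 621 = \left(2 - 6 \sqrt{7} + 110 - 110 \sqrt{7}\right) + 621 = \left(112 - 116 \sqrt{7}\right) + 621 = 733 - 116 \sqrt{7}$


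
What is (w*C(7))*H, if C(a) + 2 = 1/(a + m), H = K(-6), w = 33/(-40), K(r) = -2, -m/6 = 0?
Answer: -429/140 ≈ -3.0643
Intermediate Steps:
m = 0 (m = -6*0 = 0)
w = -33/40 (w = 33*(-1/40) = -33/40 ≈ -0.82500)
H = -2
C(a) = -2 + 1/a (C(a) = -2 + 1/(a + 0) = -2 + 1/a)
(w*C(7))*H = -33*(-2 + 1/7)/40*(-2) = -33*(-2 + ⅐)/40*(-2) = -33/40*(-13/7)*(-2) = (429/280)*(-2) = -429/140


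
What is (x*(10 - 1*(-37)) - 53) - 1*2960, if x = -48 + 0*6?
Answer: -5269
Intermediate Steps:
x = -48 (x = -48 + 0 = -48)
(x*(10 - 1*(-37)) - 53) - 1*2960 = (-48*(10 - 1*(-37)) - 53) - 1*2960 = (-48*(10 + 37) - 53) - 2960 = (-48*47 - 53) - 2960 = (-2256 - 53) - 2960 = -2309 - 2960 = -5269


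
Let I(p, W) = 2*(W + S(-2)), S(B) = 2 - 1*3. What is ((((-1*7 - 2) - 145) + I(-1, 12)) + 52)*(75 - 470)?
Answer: 31600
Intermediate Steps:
S(B) = -1 (S(B) = 2 - 3 = -1)
I(p, W) = -2 + 2*W (I(p, W) = 2*(W - 1) = 2*(-1 + W) = -2 + 2*W)
((((-1*7 - 2) - 145) + I(-1, 12)) + 52)*(75 - 470) = ((((-1*7 - 2) - 145) + (-2 + 2*12)) + 52)*(75 - 470) = ((((-7 - 2) - 145) + (-2 + 24)) + 52)*(-395) = (((-9 - 145) + 22) + 52)*(-395) = ((-154 + 22) + 52)*(-395) = (-132 + 52)*(-395) = -80*(-395) = 31600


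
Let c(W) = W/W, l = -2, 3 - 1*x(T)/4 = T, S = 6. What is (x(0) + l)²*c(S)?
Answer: 100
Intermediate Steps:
x(T) = 12 - 4*T
c(W) = 1
(x(0) + l)²*c(S) = ((12 - 4*0) - 2)²*1 = ((12 + 0) - 2)²*1 = (12 - 2)²*1 = 10²*1 = 100*1 = 100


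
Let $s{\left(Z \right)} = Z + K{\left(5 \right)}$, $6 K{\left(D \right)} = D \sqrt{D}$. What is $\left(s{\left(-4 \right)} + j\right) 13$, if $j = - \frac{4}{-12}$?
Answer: $- \frac{143}{3} + \frac{65 \sqrt{5}}{6} \approx -23.443$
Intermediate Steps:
$j = \frac{1}{3}$ ($j = \left(-4\right) \left(- \frac{1}{12}\right) = \frac{1}{3} \approx 0.33333$)
$K{\left(D \right)} = \frac{D^{\frac{3}{2}}}{6}$ ($K{\left(D \right)} = \frac{D \sqrt{D}}{6} = \frac{D^{\frac{3}{2}}}{6}$)
$s{\left(Z \right)} = Z + \frac{5 \sqrt{5}}{6}$ ($s{\left(Z \right)} = Z + \frac{5^{\frac{3}{2}}}{6} = Z + \frac{5 \sqrt{5}}{6}$)
$\left(s{\left(-4 \right)} + j\right) 13 = \left(\left(-4 + \frac{5 \sqrt{5}}{6}\right) + \frac{1}{3}\right) 13 = \left(- \frac{11}{3} + \frac{5 \sqrt{5}}{6}\right) 13 = - \frac{143}{3} + \frac{65 \sqrt{5}}{6}$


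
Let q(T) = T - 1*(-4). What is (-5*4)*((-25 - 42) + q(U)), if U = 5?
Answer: 1160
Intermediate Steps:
q(T) = 4 + T (q(T) = T + 4 = 4 + T)
(-5*4)*((-25 - 42) + q(U)) = (-5*4)*((-25 - 42) + (4 + 5)) = -20*(-67 + 9) = -20*(-58) = 1160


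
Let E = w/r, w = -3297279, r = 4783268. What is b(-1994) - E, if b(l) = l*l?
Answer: 19018449062927/4783268 ≈ 3.9760e+6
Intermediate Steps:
E = -3297279/4783268 ≈ -0.68934
b(l) = l**2
b(-1994) - E = (-1994)**2 - 1*(-3297279/4783268) = 3976036 + 3297279/4783268 = 19018449062927/4783268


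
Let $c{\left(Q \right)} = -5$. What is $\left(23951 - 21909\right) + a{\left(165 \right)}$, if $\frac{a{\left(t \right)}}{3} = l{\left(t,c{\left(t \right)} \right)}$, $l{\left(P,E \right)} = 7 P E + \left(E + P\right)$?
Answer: $-14803$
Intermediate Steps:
$l{\left(P,E \right)} = E + P + 7 E P$ ($l{\left(P,E \right)} = 7 E P + \left(E + P\right) = E + P + 7 E P$)
$a{\left(t \right)} = -15 - 102 t$ ($a{\left(t \right)} = 3 \left(-5 + t + 7 \left(-5\right) t\right) = 3 \left(-5 + t - 35 t\right) = 3 \left(-5 - 34 t\right) = -15 - 102 t$)
$\left(23951 - 21909\right) + a{\left(165 \right)} = \left(23951 - 21909\right) - 16845 = 2042 - 16845 = -14803$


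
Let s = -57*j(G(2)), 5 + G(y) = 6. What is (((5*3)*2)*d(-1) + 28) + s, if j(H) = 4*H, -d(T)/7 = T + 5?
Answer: -1040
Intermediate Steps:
G(y) = 1 (G(y) = -5 + 6 = 1)
d(T) = -35 - 7*T (d(T) = -7*(T + 5) = -7*(5 + T) = -35 - 7*T)
s = -228 ≈ -228.00
(((5*3)*2)*d(-1) + 28) + s = (((5*3)*2)*(-35 - 7*(-1)) + 28) - 228 = ((15*2)*(-35 + 7) + 28) - 228 = (30*(-28) + 28) - 228 = (-840 + 28) - 228 = -812 - 228 = -1040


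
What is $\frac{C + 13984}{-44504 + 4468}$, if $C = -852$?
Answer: $- \frac{3283}{10009} \approx -0.328$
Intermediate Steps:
$\frac{C + 13984}{-44504 + 4468} = \frac{-852 + 13984}{-44504 + 4468} = \frac{13132}{-40036} = 13132 \left(- \frac{1}{40036}\right) = - \frac{3283}{10009}$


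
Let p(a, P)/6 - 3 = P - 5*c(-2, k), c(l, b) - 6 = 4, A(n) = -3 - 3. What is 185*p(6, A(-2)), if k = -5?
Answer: -58830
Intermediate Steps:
A(n) = -6
c(l, b) = 10 (c(l, b) = 6 + 4 = 10)
p(a, P) = -282 + 6*P (p(a, P) = 18 + 6*(P - 5*10) = 18 + 6*(P - 50) = 18 + 6*(-50 + P) = 18 + (-300 + 6*P) = -282 + 6*P)
185*p(6, A(-2)) = 185*(-282 + 6*(-6)) = 185*(-282 - 36) = 185*(-318) = -58830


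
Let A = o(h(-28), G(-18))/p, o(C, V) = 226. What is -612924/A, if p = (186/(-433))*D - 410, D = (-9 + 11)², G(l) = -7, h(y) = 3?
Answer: 54634206588/48929 ≈ 1.1166e+6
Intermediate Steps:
D = 4 (D = 2² = 4)
p = -178274/433 (p = (186/(-433))*4 - 410 = (186*(-1/433))*4 - 410 = -186/433*4 - 410 = -744/433 - 410 = -178274/433 ≈ -411.72)
A = -48929/89137 (A = 226/(-178274/433) = 226*(-433/178274) = -48929/89137 ≈ -0.54892)
-612924/A = -612924/(-48929/89137) = -612924*(-89137/48929) = 54634206588/48929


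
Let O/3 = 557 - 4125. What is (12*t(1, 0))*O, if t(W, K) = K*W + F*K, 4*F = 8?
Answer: 0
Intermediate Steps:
F = 2 (F = (¼)*8 = 2)
O = -10704 (O = 3*(557 - 4125) = 3*(-3568) = -10704)
t(W, K) = 2*K + K*W (t(W, K) = K*W + 2*K = 2*K + K*W)
(12*t(1, 0))*O = (12*(0*(2 + 1)))*(-10704) = (12*(0*3))*(-10704) = (12*0)*(-10704) = 0*(-10704) = 0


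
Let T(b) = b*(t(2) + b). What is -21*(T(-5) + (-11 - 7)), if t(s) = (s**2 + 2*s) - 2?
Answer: 483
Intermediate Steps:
t(s) = -2 + s**2 + 2*s
T(b) = b*(6 + b) (T(b) = b*((-2 + 2**2 + 2*2) + b) = b*((-2 + 4 + 4) + b) = b*(6 + b))
-21*(T(-5) + (-11 - 7)) = -21*(-5*(6 - 5) + (-11 - 7)) = -21*(-5*1 - 18) = -21*(-5 - 18) = -21*(-23) = 483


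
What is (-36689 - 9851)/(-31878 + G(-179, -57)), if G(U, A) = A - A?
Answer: 23270/15939 ≈ 1.4599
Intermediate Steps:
G(U, A) = 0
(-36689 - 9851)/(-31878 + G(-179, -57)) = (-36689 - 9851)/(-31878 + 0) = -46540/(-31878) = -46540*(-1/31878) = 23270/15939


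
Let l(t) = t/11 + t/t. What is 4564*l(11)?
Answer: 9128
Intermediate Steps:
l(t) = 1 + t/11 (l(t) = t*(1/11) + 1 = t/11 + 1 = 1 + t/11)
4564*l(11) = 4564*(1 + (1/11)*11) = 4564*(1 + 1) = 4564*2 = 9128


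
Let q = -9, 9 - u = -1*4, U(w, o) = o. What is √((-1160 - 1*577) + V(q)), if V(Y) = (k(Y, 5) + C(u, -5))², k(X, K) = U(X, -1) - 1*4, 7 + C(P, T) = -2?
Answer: I*√1541 ≈ 39.256*I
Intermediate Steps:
u = 13 (u = 9 - (-1)*4 = 9 - 1*(-4) = 9 + 4 = 13)
C(P, T) = -9 (C(P, T) = -7 - 2 = -9)
k(X, K) = -5 (k(X, K) = -1 - 1*4 = -1 - 4 = -5)
V(Y) = 196 (V(Y) = (-5 - 9)² = (-14)² = 196)
√((-1160 - 1*577) + V(q)) = √((-1160 - 1*577) + 196) = √((-1160 - 577) + 196) = √(-1737 + 196) = √(-1541) = I*√1541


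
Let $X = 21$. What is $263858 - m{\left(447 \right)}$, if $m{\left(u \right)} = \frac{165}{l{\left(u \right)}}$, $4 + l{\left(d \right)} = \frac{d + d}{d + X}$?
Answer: $\frac{43021724}{163} \approx 2.6394 \cdot 10^{5}$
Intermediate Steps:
$l{\left(d \right)} = -4 + \frac{2 d}{21 + d}$ ($l{\left(d \right)} = -4 + \frac{d + d}{d + 21} = -4 + \frac{2 d}{21 + d}$)
$m{\left(u \right)} = \frac{165 \left(21 + u\right)}{2 \left(-42 - u\right)}$ ($m{\left(u \right)} = \frac{165}{2 \frac{1}{21 + u} \left(-42 - u\right)} = 165 \frac{21 + u}{2 \left(-42 - u\right)} = \frac{165 \left(21 + u\right)}{2 \left(-42 - u\right)}$)
$263858 - m{\left(447 \right)} = 263858 - \frac{165 \left(-21 - 447\right)}{2 \left(42 + 447\right)} = 263858 - \frac{165 \left(-21 - 447\right)}{2 \cdot 489} = 263858 - \frac{165}{2} \cdot \frac{1}{489} \left(-468\right) = 263858 - - \frac{12870}{163} = 263858 + \frac{12870}{163} = \frac{43021724}{163}$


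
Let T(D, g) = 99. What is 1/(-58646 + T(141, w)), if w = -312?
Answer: -1/58547 ≈ -1.7080e-5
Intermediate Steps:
1/(-58646 + T(141, w)) = 1/(-58646 + 99) = 1/(-58547) = -1/58547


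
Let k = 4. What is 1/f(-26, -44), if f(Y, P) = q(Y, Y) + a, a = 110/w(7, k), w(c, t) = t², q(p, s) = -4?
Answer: 8/23 ≈ 0.34783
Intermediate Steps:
a = 55/8 (a = 110/(4²) = 110/16 = 110*(1/16) = 55/8 ≈ 6.8750)
f(Y, P) = 23/8 (f(Y, P) = -4 + 55/8 = 23/8)
1/f(-26, -44) = 1/(23/8) = 8/23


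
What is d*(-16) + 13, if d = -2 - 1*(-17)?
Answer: -227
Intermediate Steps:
d = 15 (d = -2 + 17 = 15)
d*(-16) + 13 = 15*(-16) + 13 = -240 + 13 = -227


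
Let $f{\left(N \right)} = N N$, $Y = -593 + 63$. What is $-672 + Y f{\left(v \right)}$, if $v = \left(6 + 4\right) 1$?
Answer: $-53672$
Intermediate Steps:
$Y = -530$
$v = 10$ ($v = 10 \cdot 1 = 10$)
$f{\left(N \right)} = N^{2}$
$-672 + Y f{\left(v \right)} = -672 - 530 \cdot 10^{2} = -672 - 53000 = -53672$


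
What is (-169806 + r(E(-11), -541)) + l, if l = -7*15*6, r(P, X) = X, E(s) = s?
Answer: -170977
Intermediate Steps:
l = -630 (l = -105*6 = -630)
(-169806 + r(E(-11), -541)) + l = (-169806 - 541) - 630 = -170347 - 630 = -170977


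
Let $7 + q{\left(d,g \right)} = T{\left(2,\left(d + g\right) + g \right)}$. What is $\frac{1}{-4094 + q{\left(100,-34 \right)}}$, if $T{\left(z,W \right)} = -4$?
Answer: $- \frac{1}{4105} \approx -0.00024361$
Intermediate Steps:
$q{\left(d,g \right)} = -11$ ($q{\left(d,g \right)} = -7 - 4 = -11$)
$\frac{1}{-4094 + q{\left(100,-34 \right)}} = \frac{1}{-4094 - 11} = \frac{1}{-4105} = - \frac{1}{4105}$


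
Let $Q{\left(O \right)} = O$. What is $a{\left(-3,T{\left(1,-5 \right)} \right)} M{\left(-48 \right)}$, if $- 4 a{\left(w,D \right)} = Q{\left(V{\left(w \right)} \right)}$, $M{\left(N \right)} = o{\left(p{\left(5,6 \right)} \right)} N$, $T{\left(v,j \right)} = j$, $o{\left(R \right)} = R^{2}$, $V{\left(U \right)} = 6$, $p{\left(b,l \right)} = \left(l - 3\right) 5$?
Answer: $16200$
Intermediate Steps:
$p{\left(b,l \right)} = -15 + 5 l$ ($p{\left(b,l \right)} = \left(-3 + l\right) 5 = -15 + 5 l$)
$M{\left(N \right)} = 225 N$ ($M{\left(N \right)} = \left(-15 + 5 \cdot 6\right)^{2} N = \left(-15 + 30\right)^{2} N = 15^{2} N = 225 N$)
$a{\left(w,D \right)} = - \frac{3}{2}$ ($a{\left(w,D \right)} = \left(- \frac{1}{4}\right) 6 = - \frac{3}{2}$)
$a{\left(-3,T{\left(1,-5 \right)} \right)} M{\left(-48 \right)} = - \frac{3 \cdot 225 \left(-48\right)}{2} = \left(- \frac{3}{2}\right) \left(-10800\right) = 16200$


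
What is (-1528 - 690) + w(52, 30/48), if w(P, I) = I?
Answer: -17739/8 ≈ -2217.4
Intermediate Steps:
(-1528 - 690) + w(52, 30/48) = (-1528 - 690) + 30/48 = -2218 + 30*(1/48) = -2218 + 5/8 = -17739/8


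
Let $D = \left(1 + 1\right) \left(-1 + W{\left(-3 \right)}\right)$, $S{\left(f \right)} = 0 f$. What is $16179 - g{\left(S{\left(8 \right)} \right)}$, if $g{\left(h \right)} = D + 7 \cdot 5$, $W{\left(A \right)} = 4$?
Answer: $16138$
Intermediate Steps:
$S{\left(f \right)} = 0$
$D = 6$ ($D = \left(1 + 1\right) \left(-1 + 4\right) = 2 \cdot 3 = 6$)
$g{\left(h \right)} = 41$ ($g{\left(h \right)} = 6 + 7 \cdot 5 = 6 + 35 = 41$)
$16179 - g{\left(S{\left(8 \right)} \right)} = 16179 - 41 = 16138$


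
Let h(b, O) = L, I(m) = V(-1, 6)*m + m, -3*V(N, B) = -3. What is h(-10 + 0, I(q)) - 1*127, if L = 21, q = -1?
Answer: -106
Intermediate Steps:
V(N, B) = 1 (V(N, B) = -⅓*(-3) = 1)
I(m) = 2*m (I(m) = 1*m + m = m + m = 2*m)
h(b, O) = 21
h(-10 + 0, I(q)) - 1*127 = 21 - 1*127 = 21 - 127 = -106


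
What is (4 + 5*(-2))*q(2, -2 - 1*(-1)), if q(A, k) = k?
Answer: 6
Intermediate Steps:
(4 + 5*(-2))*q(2, -2 - 1*(-1)) = (4 + 5*(-2))*(-2 - 1*(-1)) = (4 - 10)*(-2 + 1) = -6*(-1) = 6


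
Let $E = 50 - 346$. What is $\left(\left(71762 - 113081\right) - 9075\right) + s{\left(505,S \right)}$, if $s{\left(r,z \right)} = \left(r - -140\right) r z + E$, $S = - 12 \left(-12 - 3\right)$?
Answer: $58579810$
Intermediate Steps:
$S = 180$ ($S = \left(-12\right) \left(-15\right) = 180$)
$E = -296$
$s{\left(r,z \right)} = -296 + r z \left(140 + r\right)$ ($s{\left(r,z \right)} = \left(r - -140\right) r z - 296 = \left(r + 140\right) r z - 296 = \left(140 + r\right) r z - 296 = r \left(140 + r\right) z - 296 = r z \left(140 + r\right) - 296 = -296 + r z \left(140 + r\right)$)
$\left(\left(71762 - 113081\right) - 9075\right) + s{\left(505,S \right)} = \left(\left(71762 - 113081\right) - 9075\right) + \left(-296 + 180 \cdot 505^{2} + 140 \cdot 505 \cdot 180\right) = \left(-41319 - 9075\right) + \left(-296 + 180 \cdot 255025 + 12726000\right) = -50394 + \left(-296 + 45904500 + 12726000\right) = -50394 + 58630204 = 58579810$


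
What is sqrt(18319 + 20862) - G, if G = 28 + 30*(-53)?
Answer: 1562 + sqrt(39181) ≈ 1759.9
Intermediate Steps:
G = -1562 (G = 28 - 1590 = -1562)
sqrt(18319 + 20862) - G = sqrt(18319 + 20862) - 1*(-1562) = sqrt(39181) + 1562 = 1562 + sqrt(39181)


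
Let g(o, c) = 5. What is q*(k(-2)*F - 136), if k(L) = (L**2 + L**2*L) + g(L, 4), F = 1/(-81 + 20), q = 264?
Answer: -2190408/61 ≈ -35908.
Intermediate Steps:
F = -1/61 (F = 1/(-61) = -1/61 ≈ -0.016393)
k(L) = 5 + L**2 + L**3 (k(L) = (L**2 + L**2*L) + 5 = (L**2 + L**3) + 5 = 5 + L**2 + L**3)
q*(k(-2)*F - 136) = 264*((5 + (-2)**2 + (-2)**3)*(-1/61) - 136) = 264*((5 + 4 - 8)*(-1/61) - 136) = 264*(1*(-1/61) - 136) = 264*(-1/61 - 136) = 264*(-8297/61) = -2190408/61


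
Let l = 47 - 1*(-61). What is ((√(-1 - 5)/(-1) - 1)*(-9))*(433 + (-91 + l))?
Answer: 4050 + 4050*I*√6 ≈ 4050.0 + 9920.4*I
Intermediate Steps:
l = 108 (l = 47 + 61 = 108)
((√(-1 - 5)/(-1) - 1)*(-9))*(433 + (-91 + l)) = ((√(-1 - 5)/(-1) - 1)*(-9))*(433 + (-91 + 108)) = ((√(-6)*(-1) - 1)*(-9))*(433 + 17) = (((I*√6)*(-1) - 1)*(-9))*450 = ((-I*√6 - 1)*(-9))*450 = ((-1 - I*√6)*(-9))*450 = (9 + 9*I*√6)*450 = 4050 + 4050*I*√6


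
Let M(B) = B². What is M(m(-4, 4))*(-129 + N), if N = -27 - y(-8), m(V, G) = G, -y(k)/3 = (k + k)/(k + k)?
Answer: -2448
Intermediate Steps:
y(k) = -3 (y(k) = -3*(k + k)/(k + k) = -3*2*k/(2*k) = -3*2*k*1/(2*k) = -3*1 = -3)
N = -24 (N = -27 - 1*(-3) = -27 + 3 = -24)
M(m(-4, 4))*(-129 + N) = 4²*(-129 - 24) = 16*(-153) = -2448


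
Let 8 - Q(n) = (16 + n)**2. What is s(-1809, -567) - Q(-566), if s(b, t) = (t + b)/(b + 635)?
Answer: 177563992/587 ≈ 3.0249e+5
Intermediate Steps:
s(b, t) = (b + t)/(635 + b)
Q(n) = 8 - (16 + n)**2
s(-1809, -567) - Q(-566) = (-1809 - 567)/(635 - 1809) - (8 - (16 - 566)**2) = -2376/(-1174) - (8 - 1*(-550)**2) = -1/1174*(-2376) - (8 - 1*302500) = 1188/587 - (8 - 302500) = 1188/587 - 1*(-302492) = 1188/587 + 302492 = 177563992/587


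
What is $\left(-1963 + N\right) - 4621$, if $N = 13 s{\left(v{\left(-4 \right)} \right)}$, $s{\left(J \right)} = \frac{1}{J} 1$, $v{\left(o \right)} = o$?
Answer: $- \frac{26349}{4} \approx -6587.3$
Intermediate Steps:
$s{\left(J \right)} = \frac{1}{J}$
$N = - \frac{13}{4}$ ($N = \frac{13}{-4} = 13 \left(- \frac{1}{4}\right) = - \frac{13}{4} \approx -3.25$)
$\left(-1963 + N\right) - 4621 = \left(-1963 - \frac{13}{4}\right) - 4621 = - \frac{7865}{4} - 4621 = - \frac{26349}{4}$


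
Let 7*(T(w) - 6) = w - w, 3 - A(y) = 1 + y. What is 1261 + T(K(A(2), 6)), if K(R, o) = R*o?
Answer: 1267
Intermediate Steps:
A(y) = 2 - y (A(y) = 3 - (1 + y) = 3 + (-1 - y) = 2 - y)
T(w) = 6 (T(w) = 6 + (w - w)/7 = 6 + (⅐)*0 = 6 + 0 = 6)
1261 + T(K(A(2), 6)) = 1261 + 6 = 1267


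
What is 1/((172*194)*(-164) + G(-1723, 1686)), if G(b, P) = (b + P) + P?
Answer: -1/5470703 ≈ -1.8279e-7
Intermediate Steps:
G(b, P) = b + 2*P (G(b, P) = (P + b) + P = b + 2*P)
1/((172*194)*(-164) + G(-1723, 1686)) = 1/((172*194)*(-164) + (-1723 + 2*1686)) = 1/(33368*(-164) + (-1723 + 3372)) = 1/(-5472352 + 1649) = 1/(-5470703) = -1/5470703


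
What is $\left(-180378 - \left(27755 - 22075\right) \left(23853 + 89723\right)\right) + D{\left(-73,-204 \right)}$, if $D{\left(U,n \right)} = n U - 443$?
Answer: $-645277609$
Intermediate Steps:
$D{\left(U,n \right)} = -443 + U n$ ($D{\left(U,n \right)} = U n - 443 = -443 + U n$)
$\left(-180378 - \left(27755 - 22075\right) \left(23853 + 89723\right)\right) + D{\left(-73,-204 \right)} = \left(-180378 - \left(27755 - 22075\right) \left(23853 + 89723\right)\right) - -14449 = \left(-180378 - 5680 \cdot 113576\right) + \left(-443 + 14892\right) = \left(-180378 - 645111680\right) + 14449 = -645292058 + 14449 = -645277609$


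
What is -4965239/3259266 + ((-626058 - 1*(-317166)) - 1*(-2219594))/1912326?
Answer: -181537198399/346265506262 ≈ -0.52427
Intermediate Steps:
-4965239/3259266 + ((-626058 - 1*(-317166)) - 1*(-2219594))/1912326 = -4965239*1/3259266 + ((-626058 + 317166) + 2219594)*(1/1912326) = -4965239/3259266 + (-308892 + 2219594)*(1/1912326) = -4965239/3259266 + 1910702*(1/1912326) = -4965239/3259266 + 955351/956163 = -181537198399/346265506262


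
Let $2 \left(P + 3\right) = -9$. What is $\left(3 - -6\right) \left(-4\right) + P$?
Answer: $- \frac{87}{2} \approx -43.5$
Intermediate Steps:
$P = - \frac{15}{2}$ ($P = -3 + \frac{1}{2} \left(-9\right) = -3 - \frac{9}{2} = - \frac{15}{2} \approx -7.5$)
$\left(3 - -6\right) \left(-4\right) + P = \left(3 - -6\right) \left(-4\right) - \frac{15}{2} = \left(3 + 6\right) \left(-4\right) - \frac{15}{2} = 9 \left(-4\right) - \frac{15}{2} = -36 - \frac{15}{2} = - \frac{87}{2}$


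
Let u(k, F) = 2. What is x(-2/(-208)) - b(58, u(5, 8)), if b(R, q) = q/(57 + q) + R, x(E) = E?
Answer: -356037/6136 ≈ -58.024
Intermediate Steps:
b(R, q) = R + q/(57 + q) (b(R, q) = q/(57 + q) + R = R + q/(57 + q))
x(-2/(-208)) - b(58, u(5, 8)) = -2/(-208) - (2 + 57*58 + 58*2)/(57 + 2) = -2*(-1/208) - (2 + 3306 + 116)/59 = 1/104 - 3424/59 = -356037/6136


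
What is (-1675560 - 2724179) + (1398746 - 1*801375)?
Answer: -3802368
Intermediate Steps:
(-1675560 - 2724179) + (1398746 - 1*801375) = -4399739 + (1398746 - 801375) = -4399739 + 597371 = -3802368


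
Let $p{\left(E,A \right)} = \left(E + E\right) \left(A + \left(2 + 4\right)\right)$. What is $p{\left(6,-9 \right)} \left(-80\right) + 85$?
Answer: $2965$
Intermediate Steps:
$p{\left(E,A \right)} = 2 E \left(6 + A\right)$ ($p{\left(E,A \right)} = 2 E \left(A + 6\right) = 2 E \left(6 + A\right)$)
$p{\left(6,-9 \right)} \left(-80\right) + 85 = 2 \cdot 6 \left(6 - 9\right) \left(-80\right) + 85 = 2 \cdot 6 \left(-3\right) \left(-80\right) + 85 = \left(-36\right) \left(-80\right) + 85 = 2880 + 85 = 2965$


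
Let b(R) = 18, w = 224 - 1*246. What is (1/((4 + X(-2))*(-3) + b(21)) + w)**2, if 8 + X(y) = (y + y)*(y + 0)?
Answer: 17161/36 ≈ 476.69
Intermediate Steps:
w = -22 (w = 224 - 246 = -22)
X(y) = -8 + 2*y**2 (X(y) = -8 + (y + y)*(y + 0) = -8 + (2*y)*y = -8 + 2*y**2)
(1/((4 + X(-2))*(-3) + b(21)) + w)**2 = (1/((4 + (-8 + 2*(-2)**2))*(-3) + 18) - 22)**2 = (1/((4 + (-8 + 2*4))*(-3) + 18) - 22)**2 = (1/((4 + (-8 + 8))*(-3) + 18) - 22)**2 = (1/((4 + 0)*(-3) + 18) - 22)**2 = (1/(4*(-3) + 18) - 22)**2 = (1/(-12 + 18) - 22)**2 = (1/6 - 22)**2 = (-131/6)**2 = 17161/36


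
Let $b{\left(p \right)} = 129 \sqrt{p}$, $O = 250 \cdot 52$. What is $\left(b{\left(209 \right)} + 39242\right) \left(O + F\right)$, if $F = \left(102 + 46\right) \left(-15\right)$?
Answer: $423028760 + 1390620 \sqrt{209} \approx 4.4313 \cdot 10^{8}$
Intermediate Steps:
$O = 13000$
$F = -2220$ ($F = 148 \left(-15\right) = -2220$)
$\left(b{\left(209 \right)} + 39242\right) \left(O + F\right) = \left(129 \sqrt{209} + 39242\right) \left(13000 - 2220\right) = \left(39242 + 129 \sqrt{209}\right) 10780 = 423028760 + 1390620 \sqrt{209}$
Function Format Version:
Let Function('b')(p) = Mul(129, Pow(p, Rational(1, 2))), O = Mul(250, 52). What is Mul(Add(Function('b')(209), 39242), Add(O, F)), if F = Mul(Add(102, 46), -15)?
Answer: Add(423028760, Mul(1390620, Pow(209, Rational(1, 2)))) ≈ 4.4313e+8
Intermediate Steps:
O = 13000
F = -2220 (F = Mul(148, -15) = -2220)
Mul(Add(Function('b')(209), 39242), Add(O, F)) = Mul(Add(Mul(129, Pow(209, Rational(1, 2))), 39242), Add(13000, -2220)) = Mul(Add(39242, Mul(129, Pow(209, Rational(1, 2)))), 10780) = Add(423028760, Mul(1390620, Pow(209, Rational(1, 2))))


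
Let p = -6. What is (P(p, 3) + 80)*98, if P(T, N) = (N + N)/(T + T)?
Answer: 7791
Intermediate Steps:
P(T, N) = N/T (P(T, N) = (2*N)/((2*T)) = (2*N)*(1/(2*T)) = N/T)
(P(p, 3) + 80)*98 = (3/(-6) + 80)*98 = (3*(-⅙) + 80)*98 = (-½ + 80)*98 = (159/2)*98 = 7791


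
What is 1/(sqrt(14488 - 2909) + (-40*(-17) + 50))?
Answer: 730/521321 - sqrt(11579)/521321 ≈ 0.0011939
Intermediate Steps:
1/(sqrt(14488 - 2909) + (-40*(-17) + 50)) = 1/(sqrt(11579) + (680 + 50)) = 1/(sqrt(11579) + 730) = 1/(730 + sqrt(11579))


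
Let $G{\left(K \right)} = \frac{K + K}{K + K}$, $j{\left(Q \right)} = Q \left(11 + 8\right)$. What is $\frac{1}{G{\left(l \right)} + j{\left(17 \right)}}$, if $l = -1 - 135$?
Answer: $\frac{1}{324} \approx 0.0030864$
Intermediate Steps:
$j{\left(Q \right)} = 19 Q$ ($j{\left(Q \right)} = Q 19 = 19 Q$)
$l = -136$ ($l = -1 - 135 = -136$)
$G{\left(K \right)} = 1$ ($G{\left(K \right)} = \frac{2 K}{2 K} = 2 K \frac{1}{2 K} = 1$)
$\frac{1}{G{\left(l \right)} + j{\left(17 \right)}} = \frac{1}{1 + 19 \cdot 17} = \frac{1}{1 + 323} = \frac{1}{324}$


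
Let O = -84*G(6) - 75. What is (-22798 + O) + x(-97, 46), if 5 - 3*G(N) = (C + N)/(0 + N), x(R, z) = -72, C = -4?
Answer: -69227/3 ≈ -23076.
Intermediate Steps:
G(N) = 5/3 - (-4 + N)/(3*N) (G(N) = 5/3 - (-4 + N)/(3*(0 + N)) = 5/3 - (-4 + N)/(3*N))
O = -617/3 (O = -112*(1 + 6)/6 - 75 = -112*7/6 - 75 = -84*14/9 - 75 = -392/3 - 75 = -617/3 ≈ -205.67)
(-22798 + O) + x(-97, 46) = (-22798 - 617/3) - 72 = -69011/3 - 72 = -69227/3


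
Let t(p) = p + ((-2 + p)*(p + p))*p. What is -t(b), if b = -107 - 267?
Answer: 105187126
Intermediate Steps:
b = -374
t(p) = p + 2*p**2*(-2 + p) (t(p) = p + ((-2 + p)*(2*p))*p = p + (2*p*(-2 + p))*p = p + 2*p**2*(-2 + p))
-t(b) = -(-374)*(1 - 4*(-374) + 2*(-374)**2) = -(-374)*(1 + 1496 + 2*139876) = -(-374)*(1 + 1496 + 279752) = -(-374)*281249 = -1*(-105187126) = 105187126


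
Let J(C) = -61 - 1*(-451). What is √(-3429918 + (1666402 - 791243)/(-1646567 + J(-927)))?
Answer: I*√9294731822550430165/1646177 ≈ 1852.0*I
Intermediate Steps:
J(C) = 390 (J(C) = -61 + 451 = 390)
√(-3429918 + (1666402 - 791243)/(-1646567 + J(-927))) = √(-3429918 + (1666402 - 791243)/(-1646567 + 390)) = √(-3429918 + 875159/(-1646177)) = √(-3429918 + 875159*(-1/1646177)) = √(-3429918 - 875159/1646177) = √(-5646252998645/1646177) = I*√9294731822550430165/1646177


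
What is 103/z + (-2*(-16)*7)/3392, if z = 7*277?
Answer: 24491/205534 ≈ 0.11916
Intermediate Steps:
z = 1939
103/z + (-2*(-16)*7)/3392 = 103/1939 + (-2*(-16)*7)/3392 = 103*(1/1939) + (32*7)*(1/3392) = 103/1939 + 224*(1/3392) = 103/1939 + 7/106 = 24491/205534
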